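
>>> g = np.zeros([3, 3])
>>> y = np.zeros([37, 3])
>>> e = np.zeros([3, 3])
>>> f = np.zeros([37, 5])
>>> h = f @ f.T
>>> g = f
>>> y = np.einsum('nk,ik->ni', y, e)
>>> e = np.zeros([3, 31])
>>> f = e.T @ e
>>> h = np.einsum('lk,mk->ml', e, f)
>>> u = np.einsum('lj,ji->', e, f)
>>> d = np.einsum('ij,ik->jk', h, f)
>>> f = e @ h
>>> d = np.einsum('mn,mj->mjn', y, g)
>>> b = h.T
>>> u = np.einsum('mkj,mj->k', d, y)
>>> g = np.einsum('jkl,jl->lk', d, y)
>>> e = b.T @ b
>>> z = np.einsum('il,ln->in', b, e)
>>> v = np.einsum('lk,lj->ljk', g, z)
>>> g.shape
(3, 5)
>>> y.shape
(37, 3)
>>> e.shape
(31, 31)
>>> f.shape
(3, 3)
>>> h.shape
(31, 3)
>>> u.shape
(5,)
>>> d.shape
(37, 5, 3)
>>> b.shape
(3, 31)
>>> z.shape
(3, 31)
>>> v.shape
(3, 31, 5)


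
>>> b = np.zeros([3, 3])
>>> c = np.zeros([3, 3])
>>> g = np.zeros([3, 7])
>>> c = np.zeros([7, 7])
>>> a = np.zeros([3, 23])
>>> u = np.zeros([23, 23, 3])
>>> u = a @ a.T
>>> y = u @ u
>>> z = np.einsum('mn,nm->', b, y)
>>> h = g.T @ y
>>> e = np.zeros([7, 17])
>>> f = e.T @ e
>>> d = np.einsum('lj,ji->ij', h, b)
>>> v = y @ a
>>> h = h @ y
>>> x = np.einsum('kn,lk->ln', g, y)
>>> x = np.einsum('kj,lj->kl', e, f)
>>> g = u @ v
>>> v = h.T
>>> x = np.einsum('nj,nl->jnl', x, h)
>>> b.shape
(3, 3)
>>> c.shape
(7, 7)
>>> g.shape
(3, 23)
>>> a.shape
(3, 23)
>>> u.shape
(3, 3)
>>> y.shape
(3, 3)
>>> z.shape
()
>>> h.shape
(7, 3)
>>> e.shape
(7, 17)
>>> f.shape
(17, 17)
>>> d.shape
(3, 3)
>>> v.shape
(3, 7)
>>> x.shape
(17, 7, 3)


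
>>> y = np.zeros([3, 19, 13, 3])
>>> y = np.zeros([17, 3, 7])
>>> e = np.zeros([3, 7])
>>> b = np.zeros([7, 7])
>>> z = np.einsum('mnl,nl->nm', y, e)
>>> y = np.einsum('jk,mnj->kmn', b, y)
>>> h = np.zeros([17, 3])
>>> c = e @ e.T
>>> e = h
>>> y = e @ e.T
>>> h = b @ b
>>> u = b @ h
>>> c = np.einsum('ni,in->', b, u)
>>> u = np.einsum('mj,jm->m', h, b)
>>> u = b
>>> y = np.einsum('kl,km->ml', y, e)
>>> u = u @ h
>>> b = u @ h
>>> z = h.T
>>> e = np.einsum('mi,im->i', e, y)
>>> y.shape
(3, 17)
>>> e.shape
(3,)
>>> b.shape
(7, 7)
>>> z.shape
(7, 7)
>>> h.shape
(7, 7)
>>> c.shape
()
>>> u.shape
(7, 7)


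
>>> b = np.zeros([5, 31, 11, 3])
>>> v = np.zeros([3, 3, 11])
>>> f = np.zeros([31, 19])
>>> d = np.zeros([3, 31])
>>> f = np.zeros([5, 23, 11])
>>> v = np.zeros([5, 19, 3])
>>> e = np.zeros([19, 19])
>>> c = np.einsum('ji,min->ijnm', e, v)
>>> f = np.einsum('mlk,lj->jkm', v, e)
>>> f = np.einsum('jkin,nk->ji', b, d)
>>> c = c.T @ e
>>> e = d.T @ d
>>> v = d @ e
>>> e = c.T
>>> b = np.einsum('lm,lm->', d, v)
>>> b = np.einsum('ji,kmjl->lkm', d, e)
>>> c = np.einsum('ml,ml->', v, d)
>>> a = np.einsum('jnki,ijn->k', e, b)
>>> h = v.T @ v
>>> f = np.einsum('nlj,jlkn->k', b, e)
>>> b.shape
(5, 19, 19)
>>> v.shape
(3, 31)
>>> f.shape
(3,)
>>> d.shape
(3, 31)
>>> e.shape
(19, 19, 3, 5)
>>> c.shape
()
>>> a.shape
(3,)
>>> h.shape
(31, 31)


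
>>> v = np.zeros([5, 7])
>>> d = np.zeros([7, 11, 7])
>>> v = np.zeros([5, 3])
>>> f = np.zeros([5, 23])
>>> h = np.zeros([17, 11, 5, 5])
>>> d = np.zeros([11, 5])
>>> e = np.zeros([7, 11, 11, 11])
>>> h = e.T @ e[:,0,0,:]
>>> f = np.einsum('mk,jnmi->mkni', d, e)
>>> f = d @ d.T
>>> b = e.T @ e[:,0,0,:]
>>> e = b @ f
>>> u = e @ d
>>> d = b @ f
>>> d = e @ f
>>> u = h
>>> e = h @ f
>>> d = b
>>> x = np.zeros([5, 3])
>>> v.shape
(5, 3)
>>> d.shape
(11, 11, 11, 11)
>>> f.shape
(11, 11)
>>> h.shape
(11, 11, 11, 11)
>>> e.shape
(11, 11, 11, 11)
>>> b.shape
(11, 11, 11, 11)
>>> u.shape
(11, 11, 11, 11)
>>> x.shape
(5, 3)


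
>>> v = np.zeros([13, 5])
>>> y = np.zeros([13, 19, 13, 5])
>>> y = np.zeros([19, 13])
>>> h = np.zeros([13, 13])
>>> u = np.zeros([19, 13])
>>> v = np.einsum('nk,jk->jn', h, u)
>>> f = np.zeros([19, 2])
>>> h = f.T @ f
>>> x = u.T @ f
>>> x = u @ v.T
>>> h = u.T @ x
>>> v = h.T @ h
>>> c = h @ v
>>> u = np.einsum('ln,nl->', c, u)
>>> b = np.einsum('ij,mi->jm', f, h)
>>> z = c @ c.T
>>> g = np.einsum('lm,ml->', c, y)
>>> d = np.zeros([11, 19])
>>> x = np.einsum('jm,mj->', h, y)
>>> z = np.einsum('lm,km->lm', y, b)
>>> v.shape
(19, 19)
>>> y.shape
(19, 13)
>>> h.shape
(13, 19)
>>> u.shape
()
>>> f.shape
(19, 2)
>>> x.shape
()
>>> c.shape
(13, 19)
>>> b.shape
(2, 13)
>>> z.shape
(19, 13)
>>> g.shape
()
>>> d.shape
(11, 19)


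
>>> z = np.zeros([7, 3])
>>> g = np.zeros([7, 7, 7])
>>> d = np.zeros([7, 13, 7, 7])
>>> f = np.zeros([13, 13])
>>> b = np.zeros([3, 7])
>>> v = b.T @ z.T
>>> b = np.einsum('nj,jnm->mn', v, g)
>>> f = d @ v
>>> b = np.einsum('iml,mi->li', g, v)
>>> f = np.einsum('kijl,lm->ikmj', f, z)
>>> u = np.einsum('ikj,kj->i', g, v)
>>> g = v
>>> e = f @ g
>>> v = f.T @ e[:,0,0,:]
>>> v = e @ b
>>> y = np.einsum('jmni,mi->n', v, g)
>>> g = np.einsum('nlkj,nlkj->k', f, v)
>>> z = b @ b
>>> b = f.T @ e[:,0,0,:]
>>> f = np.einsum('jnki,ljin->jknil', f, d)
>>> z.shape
(7, 7)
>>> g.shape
(3,)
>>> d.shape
(7, 13, 7, 7)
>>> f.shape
(13, 3, 7, 7, 7)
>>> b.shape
(7, 3, 7, 7)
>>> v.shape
(13, 7, 3, 7)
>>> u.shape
(7,)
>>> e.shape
(13, 7, 3, 7)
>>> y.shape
(3,)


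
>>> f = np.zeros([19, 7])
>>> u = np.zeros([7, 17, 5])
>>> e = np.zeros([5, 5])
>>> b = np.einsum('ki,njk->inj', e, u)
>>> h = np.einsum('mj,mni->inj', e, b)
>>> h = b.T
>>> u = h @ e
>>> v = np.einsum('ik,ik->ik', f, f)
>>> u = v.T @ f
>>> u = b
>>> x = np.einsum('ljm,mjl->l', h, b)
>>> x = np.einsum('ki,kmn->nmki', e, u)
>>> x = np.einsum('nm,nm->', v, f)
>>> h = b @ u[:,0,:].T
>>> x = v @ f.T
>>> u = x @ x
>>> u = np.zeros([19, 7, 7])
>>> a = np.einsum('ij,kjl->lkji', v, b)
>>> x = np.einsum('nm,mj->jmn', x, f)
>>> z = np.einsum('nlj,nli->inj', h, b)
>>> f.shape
(19, 7)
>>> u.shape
(19, 7, 7)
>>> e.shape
(5, 5)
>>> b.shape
(5, 7, 17)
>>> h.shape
(5, 7, 5)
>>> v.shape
(19, 7)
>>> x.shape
(7, 19, 19)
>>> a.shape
(17, 5, 7, 19)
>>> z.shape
(17, 5, 5)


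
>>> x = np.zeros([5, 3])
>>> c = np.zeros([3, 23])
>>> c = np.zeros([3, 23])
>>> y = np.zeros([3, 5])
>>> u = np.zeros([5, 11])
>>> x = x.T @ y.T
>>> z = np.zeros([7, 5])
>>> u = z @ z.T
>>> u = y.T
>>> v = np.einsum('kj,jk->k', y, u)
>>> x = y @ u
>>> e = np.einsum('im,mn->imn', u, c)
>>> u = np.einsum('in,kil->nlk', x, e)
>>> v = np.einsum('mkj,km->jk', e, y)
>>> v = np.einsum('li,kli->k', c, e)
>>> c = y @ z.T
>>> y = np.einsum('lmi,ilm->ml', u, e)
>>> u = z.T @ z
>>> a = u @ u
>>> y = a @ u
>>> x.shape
(3, 3)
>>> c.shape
(3, 7)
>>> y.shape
(5, 5)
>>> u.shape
(5, 5)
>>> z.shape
(7, 5)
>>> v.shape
(5,)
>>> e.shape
(5, 3, 23)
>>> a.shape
(5, 5)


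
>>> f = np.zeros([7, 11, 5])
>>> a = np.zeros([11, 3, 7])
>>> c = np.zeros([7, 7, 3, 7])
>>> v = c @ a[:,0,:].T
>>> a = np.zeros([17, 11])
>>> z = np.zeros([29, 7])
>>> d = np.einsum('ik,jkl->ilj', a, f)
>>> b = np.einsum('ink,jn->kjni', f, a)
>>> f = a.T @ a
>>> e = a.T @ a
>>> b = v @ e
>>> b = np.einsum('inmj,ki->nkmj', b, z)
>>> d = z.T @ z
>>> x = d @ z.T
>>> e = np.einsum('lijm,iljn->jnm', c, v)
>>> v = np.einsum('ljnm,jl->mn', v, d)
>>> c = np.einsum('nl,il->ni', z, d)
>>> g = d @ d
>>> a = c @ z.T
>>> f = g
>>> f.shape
(7, 7)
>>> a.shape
(29, 29)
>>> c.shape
(29, 7)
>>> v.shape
(11, 3)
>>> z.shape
(29, 7)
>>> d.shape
(7, 7)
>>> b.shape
(7, 29, 3, 11)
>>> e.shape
(3, 11, 7)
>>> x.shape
(7, 29)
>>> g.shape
(7, 7)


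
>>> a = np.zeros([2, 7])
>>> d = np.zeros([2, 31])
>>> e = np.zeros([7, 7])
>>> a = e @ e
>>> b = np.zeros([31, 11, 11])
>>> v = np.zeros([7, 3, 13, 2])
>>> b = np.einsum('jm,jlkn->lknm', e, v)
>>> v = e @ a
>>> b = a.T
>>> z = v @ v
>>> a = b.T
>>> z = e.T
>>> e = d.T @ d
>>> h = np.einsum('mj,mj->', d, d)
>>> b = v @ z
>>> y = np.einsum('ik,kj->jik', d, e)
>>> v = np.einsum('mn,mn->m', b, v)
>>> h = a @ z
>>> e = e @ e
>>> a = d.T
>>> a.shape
(31, 2)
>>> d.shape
(2, 31)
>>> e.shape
(31, 31)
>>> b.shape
(7, 7)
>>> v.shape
(7,)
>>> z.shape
(7, 7)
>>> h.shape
(7, 7)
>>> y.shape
(31, 2, 31)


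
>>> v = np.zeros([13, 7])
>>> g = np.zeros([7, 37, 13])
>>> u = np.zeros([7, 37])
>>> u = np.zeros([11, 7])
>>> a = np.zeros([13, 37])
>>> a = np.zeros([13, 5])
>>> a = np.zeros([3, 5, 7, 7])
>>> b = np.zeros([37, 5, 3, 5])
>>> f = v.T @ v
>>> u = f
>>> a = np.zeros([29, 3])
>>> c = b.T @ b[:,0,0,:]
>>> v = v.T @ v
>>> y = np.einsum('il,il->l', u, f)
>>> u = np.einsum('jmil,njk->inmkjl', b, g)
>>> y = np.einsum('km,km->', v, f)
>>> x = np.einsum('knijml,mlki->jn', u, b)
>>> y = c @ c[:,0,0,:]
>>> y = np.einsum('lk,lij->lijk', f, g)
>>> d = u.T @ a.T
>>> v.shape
(7, 7)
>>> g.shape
(7, 37, 13)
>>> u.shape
(3, 7, 5, 13, 37, 5)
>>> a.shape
(29, 3)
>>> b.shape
(37, 5, 3, 5)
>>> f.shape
(7, 7)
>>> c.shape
(5, 3, 5, 5)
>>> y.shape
(7, 37, 13, 7)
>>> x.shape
(13, 7)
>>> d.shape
(5, 37, 13, 5, 7, 29)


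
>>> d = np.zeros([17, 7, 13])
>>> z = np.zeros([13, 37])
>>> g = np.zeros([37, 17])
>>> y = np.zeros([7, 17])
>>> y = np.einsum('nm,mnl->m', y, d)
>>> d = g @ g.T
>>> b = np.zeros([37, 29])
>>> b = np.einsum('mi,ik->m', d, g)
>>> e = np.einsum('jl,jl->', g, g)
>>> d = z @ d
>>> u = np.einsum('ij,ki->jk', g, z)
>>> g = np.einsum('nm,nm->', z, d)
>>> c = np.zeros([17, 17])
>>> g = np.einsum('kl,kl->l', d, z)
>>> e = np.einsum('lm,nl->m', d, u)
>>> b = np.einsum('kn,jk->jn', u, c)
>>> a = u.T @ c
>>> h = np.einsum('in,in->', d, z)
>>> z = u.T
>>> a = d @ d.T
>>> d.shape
(13, 37)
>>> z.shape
(13, 17)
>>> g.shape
(37,)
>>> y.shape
(17,)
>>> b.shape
(17, 13)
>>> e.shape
(37,)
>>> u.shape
(17, 13)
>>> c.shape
(17, 17)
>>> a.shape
(13, 13)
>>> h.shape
()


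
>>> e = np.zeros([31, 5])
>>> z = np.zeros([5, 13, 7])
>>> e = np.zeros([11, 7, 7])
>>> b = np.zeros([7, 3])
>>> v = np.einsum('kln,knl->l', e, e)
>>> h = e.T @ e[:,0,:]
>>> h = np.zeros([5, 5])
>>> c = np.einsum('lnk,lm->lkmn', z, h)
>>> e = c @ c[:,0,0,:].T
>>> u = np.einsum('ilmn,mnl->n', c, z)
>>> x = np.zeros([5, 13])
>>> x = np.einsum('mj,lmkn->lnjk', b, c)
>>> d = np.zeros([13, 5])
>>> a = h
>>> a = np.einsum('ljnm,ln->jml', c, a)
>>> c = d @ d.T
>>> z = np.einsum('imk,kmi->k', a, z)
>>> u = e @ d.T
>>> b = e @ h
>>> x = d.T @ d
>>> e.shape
(5, 7, 5, 5)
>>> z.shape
(5,)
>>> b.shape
(5, 7, 5, 5)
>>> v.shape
(7,)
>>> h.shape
(5, 5)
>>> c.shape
(13, 13)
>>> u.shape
(5, 7, 5, 13)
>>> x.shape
(5, 5)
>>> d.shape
(13, 5)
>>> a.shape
(7, 13, 5)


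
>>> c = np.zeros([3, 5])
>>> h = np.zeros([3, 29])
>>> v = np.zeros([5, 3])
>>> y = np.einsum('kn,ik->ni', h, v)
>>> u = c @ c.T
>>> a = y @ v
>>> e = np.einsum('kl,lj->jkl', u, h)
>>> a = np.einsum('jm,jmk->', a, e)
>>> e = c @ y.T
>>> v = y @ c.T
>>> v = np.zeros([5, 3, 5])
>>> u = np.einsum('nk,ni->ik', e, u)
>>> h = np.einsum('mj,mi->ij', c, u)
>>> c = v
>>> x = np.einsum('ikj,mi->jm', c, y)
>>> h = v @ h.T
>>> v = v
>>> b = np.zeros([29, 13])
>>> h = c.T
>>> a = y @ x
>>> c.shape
(5, 3, 5)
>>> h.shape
(5, 3, 5)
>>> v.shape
(5, 3, 5)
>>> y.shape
(29, 5)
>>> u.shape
(3, 29)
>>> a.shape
(29, 29)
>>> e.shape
(3, 29)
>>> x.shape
(5, 29)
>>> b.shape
(29, 13)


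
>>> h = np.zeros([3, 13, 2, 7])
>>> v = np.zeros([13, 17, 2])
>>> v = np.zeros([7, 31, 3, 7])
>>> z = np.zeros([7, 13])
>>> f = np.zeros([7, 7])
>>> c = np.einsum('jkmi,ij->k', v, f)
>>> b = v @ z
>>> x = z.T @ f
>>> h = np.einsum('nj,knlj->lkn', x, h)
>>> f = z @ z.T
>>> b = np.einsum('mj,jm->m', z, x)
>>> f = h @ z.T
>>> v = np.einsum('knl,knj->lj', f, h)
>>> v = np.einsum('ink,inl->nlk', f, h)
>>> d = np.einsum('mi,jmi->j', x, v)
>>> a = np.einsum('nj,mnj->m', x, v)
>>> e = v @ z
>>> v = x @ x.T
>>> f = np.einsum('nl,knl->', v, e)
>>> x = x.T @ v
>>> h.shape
(2, 3, 13)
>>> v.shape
(13, 13)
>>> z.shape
(7, 13)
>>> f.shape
()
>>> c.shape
(31,)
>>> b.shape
(7,)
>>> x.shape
(7, 13)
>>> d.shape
(3,)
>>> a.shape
(3,)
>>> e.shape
(3, 13, 13)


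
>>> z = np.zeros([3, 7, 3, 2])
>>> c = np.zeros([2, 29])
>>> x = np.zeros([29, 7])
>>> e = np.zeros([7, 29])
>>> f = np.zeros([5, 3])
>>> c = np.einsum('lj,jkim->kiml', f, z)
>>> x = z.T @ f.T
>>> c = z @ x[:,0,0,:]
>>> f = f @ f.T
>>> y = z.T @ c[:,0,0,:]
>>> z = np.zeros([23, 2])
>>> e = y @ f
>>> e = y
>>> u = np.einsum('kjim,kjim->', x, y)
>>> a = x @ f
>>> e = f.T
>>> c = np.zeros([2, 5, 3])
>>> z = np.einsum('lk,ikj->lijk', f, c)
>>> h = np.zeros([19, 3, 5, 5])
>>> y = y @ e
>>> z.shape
(5, 2, 3, 5)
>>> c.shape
(2, 5, 3)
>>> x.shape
(2, 3, 7, 5)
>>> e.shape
(5, 5)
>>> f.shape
(5, 5)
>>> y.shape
(2, 3, 7, 5)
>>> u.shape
()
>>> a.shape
(2, 3, 7, 5)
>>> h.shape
(19, 3, 5, 5)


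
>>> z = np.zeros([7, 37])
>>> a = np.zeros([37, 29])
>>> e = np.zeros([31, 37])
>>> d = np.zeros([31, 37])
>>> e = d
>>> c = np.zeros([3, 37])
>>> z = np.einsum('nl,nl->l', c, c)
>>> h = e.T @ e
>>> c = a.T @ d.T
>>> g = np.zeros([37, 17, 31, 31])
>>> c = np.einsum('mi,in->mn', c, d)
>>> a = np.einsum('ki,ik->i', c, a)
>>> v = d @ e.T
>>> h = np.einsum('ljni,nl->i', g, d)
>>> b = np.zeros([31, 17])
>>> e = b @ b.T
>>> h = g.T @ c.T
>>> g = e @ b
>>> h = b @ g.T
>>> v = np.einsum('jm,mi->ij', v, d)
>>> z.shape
(37,)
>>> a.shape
(37,)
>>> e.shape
(31, 31)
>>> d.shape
(31, 37)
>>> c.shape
(29, 37)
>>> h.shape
(31, 31)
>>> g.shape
(31, 17)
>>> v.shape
(37, 31)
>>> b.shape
(31, 17)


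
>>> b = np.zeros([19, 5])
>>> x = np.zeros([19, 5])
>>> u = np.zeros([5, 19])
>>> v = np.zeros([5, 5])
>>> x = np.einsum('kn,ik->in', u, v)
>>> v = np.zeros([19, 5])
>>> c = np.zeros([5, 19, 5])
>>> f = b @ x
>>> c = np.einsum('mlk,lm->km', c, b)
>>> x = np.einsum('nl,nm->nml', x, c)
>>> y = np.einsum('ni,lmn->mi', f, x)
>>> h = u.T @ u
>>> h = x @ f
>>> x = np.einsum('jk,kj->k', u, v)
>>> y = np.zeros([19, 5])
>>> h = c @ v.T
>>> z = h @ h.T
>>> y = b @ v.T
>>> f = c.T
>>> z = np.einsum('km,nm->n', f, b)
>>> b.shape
(19, 5)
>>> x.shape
(19,)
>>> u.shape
(5, 19)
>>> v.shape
(19, 5)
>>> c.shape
(5, 5)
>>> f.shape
(5, 5)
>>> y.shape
(19, 19)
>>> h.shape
(5, 19)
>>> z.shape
(19,)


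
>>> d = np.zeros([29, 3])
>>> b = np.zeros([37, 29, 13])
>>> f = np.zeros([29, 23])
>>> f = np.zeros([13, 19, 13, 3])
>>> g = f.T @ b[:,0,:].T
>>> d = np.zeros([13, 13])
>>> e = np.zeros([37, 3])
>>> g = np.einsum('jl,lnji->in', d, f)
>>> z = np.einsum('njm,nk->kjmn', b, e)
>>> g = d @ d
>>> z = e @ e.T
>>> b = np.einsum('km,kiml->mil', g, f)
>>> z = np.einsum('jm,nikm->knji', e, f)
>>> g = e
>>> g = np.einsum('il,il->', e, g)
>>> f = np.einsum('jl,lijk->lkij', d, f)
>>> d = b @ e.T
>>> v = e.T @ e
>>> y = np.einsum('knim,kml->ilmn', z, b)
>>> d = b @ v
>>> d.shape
(13, 19, 3)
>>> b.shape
(13, 19, 3)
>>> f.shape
(13, 3, 19, 13)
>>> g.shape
()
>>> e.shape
(37, 3)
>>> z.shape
(13, 13, 37, 19)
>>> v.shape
(3, 3)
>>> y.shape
(37, 3, 19, 13)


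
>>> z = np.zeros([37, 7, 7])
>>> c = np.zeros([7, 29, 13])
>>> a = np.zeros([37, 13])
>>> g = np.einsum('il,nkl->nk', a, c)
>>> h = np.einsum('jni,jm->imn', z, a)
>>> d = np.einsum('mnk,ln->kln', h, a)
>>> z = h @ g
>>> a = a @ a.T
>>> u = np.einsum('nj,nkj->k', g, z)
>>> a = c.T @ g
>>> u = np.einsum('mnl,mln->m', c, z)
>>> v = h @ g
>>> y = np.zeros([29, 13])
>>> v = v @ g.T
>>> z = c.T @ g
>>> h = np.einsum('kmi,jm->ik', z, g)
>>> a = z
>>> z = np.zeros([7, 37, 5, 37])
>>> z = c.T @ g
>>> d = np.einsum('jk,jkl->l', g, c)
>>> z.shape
(13, 29, 29)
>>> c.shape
(7, 29, 13)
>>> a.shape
(13, 29, 29)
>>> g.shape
(7, 29)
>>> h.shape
(29, 13)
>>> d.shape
(13,)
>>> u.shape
(7,)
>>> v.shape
(7, 13, 7)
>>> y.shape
(29, 13)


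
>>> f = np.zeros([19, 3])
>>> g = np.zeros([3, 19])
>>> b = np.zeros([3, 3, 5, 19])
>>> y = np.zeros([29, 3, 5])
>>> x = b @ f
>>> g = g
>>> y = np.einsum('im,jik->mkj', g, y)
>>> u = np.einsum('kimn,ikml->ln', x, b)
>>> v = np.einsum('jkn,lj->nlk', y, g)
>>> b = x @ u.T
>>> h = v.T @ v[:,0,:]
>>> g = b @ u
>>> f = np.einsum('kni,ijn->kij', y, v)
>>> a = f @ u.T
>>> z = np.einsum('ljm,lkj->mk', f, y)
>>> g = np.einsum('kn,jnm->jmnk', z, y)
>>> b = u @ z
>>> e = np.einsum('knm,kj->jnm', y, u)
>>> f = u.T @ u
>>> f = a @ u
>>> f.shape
(19, 29, 3)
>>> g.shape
(19, 29, 5, 3)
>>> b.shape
(19, 5)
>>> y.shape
(19, 5, 29)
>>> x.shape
(3, 3, 5, 3)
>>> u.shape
(19, 3)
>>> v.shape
(29, 3, 5)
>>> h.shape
(5, 3, 5)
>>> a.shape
(19, 29, 19)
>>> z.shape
(3, 5)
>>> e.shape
(3, 5, 29)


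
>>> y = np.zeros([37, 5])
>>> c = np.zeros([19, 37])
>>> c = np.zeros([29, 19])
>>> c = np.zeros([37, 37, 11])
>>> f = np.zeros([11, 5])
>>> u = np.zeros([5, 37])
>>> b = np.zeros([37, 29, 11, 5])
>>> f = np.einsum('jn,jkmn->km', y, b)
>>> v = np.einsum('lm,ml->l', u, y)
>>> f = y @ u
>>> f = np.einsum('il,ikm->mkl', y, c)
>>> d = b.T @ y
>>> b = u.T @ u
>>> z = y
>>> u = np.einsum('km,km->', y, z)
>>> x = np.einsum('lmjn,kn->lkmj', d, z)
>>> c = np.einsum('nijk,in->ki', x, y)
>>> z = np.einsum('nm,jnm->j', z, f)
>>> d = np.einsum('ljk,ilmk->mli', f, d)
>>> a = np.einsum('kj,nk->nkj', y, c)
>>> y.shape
(37, 5)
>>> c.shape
(29, 37)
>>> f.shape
(11, 37, 5)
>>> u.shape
()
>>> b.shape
(37, 37)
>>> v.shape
(5,)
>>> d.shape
(29, 11, 5)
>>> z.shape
(11,)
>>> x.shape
(5, 37, 11, 29)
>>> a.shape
(29, 37, 5)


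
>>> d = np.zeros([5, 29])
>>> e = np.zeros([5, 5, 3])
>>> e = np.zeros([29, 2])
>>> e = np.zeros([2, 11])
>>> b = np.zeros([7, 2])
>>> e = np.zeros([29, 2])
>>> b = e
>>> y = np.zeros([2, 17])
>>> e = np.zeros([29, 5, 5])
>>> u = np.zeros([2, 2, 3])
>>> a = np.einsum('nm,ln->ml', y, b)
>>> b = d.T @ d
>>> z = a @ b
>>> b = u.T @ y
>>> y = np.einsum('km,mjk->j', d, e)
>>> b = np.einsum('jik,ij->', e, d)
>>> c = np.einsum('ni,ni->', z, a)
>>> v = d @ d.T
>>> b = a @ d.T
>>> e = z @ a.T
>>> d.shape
(5, 29)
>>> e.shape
(17, 17)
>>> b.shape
(17, 5)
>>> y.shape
(5,)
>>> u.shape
(2, 2, 3)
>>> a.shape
(17, 29)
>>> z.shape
(17, 29)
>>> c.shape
()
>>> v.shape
(5, 5)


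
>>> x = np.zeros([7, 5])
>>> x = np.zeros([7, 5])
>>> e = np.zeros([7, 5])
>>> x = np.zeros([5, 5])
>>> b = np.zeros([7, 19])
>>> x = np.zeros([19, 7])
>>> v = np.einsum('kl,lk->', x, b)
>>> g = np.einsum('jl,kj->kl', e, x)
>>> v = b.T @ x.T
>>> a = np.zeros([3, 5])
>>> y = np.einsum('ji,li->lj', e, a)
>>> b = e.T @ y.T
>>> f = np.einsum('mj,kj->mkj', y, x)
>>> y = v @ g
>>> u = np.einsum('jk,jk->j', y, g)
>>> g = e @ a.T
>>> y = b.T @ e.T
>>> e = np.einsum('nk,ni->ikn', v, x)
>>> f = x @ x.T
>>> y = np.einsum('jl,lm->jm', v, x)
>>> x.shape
(19, 7)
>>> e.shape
(7, 19, 19)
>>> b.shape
(5, 3)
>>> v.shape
(19, 19)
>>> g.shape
(7, 3)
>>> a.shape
(3, 5)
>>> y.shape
(19, 7)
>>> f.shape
(19, 19)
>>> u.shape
(19,)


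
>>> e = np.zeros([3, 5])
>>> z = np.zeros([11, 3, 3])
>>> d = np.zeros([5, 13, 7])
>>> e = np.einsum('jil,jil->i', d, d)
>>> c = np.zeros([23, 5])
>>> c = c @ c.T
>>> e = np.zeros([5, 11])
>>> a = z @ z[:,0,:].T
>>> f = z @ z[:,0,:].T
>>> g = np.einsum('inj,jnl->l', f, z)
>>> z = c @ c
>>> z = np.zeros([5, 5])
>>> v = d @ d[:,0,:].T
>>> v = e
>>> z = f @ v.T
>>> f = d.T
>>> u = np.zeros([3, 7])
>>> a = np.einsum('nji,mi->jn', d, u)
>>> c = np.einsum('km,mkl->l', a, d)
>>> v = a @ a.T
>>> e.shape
(5, 11)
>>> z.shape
(11, 3, 5)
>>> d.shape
(5, 13, 7)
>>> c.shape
(7,)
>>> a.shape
(13, 5)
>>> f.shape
(7, 13, 5)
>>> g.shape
(3,)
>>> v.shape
(13, 13)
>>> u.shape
(3, 7)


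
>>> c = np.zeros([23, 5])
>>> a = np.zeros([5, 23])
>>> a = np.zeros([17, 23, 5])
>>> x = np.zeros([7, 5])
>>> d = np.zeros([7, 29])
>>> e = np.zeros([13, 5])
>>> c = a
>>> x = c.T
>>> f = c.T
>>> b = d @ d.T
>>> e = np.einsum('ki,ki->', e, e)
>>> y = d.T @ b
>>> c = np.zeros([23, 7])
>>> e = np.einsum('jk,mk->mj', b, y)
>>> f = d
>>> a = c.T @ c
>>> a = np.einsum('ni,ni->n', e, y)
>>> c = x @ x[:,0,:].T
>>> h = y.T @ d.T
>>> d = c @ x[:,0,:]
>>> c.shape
(5, 23, 5)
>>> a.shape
(29,)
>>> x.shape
(5, 23, 17)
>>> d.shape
(5, 23, 17)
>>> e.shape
(29, 7)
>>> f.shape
(7, 29)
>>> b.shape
(7, 7)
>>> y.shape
(29, 7)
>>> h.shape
(7, 7)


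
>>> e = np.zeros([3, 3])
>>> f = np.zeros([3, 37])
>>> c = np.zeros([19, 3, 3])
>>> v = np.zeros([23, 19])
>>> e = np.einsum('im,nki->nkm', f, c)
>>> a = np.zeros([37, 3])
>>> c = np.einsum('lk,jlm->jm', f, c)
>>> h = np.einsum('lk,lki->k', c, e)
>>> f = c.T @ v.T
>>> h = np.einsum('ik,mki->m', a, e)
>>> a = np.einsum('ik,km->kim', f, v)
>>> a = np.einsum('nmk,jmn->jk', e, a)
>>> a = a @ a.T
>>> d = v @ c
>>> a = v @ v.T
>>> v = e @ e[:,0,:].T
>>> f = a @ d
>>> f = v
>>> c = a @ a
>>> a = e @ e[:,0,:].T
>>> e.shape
(19, 3, 37)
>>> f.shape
(19, 3, 19)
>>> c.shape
(23, 23)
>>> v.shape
(19, 3, 19)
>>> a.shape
(19, 3, 19)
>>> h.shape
(19,)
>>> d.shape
(23, 3)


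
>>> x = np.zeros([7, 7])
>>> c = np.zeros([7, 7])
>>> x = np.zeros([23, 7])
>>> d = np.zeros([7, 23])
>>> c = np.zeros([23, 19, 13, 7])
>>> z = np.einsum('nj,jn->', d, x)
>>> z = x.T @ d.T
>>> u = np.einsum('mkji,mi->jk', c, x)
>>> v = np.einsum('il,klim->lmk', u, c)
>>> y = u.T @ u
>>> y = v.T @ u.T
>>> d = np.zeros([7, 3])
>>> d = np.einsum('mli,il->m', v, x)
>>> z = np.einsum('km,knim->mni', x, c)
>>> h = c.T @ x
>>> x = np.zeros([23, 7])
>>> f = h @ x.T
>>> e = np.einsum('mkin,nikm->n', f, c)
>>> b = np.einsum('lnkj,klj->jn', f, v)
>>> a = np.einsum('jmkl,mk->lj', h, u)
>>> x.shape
(23, 7)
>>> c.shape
(23, 19, 13, 7)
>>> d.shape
(19,)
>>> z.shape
(7, 19, 13)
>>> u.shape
(13, 19)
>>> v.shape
(19, 7, 23)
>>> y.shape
(23, 7, 13)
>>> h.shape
(7, 13, 19, 7)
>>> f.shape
(7, 13, 19, 23)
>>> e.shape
(23,)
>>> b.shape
(23, 13)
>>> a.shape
(7, 7)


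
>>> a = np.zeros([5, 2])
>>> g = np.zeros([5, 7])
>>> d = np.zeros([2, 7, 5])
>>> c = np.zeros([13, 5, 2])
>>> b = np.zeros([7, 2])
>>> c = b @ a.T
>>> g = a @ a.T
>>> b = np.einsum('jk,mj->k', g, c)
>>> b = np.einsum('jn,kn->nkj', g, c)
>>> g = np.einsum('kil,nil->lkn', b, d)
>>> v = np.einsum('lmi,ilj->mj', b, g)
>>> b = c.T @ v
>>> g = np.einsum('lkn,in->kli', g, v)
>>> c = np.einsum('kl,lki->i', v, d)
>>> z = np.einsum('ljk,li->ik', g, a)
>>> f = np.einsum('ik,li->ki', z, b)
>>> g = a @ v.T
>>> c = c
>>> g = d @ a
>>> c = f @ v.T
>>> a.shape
(5, 2)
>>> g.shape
(2, 7, 2)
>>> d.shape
(2, 7, 5)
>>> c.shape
(7, 7)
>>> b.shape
(5, 2)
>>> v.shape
(7, 2)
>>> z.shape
(2, 7)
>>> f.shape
(7, 2)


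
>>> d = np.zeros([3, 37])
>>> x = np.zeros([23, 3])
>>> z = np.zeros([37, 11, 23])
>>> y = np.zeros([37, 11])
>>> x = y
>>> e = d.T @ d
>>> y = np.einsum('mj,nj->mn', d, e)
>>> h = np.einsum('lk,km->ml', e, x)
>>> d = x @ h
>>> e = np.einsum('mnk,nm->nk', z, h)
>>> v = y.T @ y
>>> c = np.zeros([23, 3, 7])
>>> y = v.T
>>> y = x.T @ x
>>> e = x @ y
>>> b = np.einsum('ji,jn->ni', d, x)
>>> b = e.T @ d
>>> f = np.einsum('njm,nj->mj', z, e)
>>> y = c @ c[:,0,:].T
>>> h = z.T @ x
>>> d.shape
(37, 37)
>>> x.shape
(37, 11)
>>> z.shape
(37, 11, 23)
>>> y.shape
(23, 3, 23)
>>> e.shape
(37, 11)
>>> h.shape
(23, 11, 11)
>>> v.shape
(37, 37)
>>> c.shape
(23, 3, 7)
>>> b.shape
(11, 37)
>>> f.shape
(23, 11)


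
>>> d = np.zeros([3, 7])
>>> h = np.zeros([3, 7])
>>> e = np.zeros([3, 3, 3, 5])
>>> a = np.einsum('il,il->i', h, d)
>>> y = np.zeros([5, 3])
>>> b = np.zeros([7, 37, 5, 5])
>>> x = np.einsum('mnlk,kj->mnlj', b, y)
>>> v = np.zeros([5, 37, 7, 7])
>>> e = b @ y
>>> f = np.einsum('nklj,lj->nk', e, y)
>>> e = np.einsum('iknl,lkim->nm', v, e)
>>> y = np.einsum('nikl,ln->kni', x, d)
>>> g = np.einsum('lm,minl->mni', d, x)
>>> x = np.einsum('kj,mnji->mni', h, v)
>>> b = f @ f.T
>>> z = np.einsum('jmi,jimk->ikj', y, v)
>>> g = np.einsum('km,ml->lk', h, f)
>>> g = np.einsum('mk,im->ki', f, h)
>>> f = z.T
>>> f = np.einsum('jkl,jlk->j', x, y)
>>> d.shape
(3, 7)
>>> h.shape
(3, 7)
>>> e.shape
(7, 3)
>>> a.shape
(3,)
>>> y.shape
(5, 7, 37)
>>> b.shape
(7, 7)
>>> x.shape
(5, 37, 7)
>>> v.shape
(5, 37, 7, 7)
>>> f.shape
(5,)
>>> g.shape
(37, 3)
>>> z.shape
(37, 7, 5)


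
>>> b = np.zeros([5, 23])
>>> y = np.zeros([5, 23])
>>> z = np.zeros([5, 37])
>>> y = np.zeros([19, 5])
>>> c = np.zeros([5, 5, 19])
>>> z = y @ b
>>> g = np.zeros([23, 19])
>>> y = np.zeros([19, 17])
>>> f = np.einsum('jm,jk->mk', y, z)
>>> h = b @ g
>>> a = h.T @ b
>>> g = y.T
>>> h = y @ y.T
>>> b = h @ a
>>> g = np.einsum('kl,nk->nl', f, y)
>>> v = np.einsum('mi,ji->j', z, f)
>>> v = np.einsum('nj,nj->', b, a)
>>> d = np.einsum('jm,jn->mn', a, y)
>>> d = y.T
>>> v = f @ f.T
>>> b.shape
(19, 23)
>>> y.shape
(19, 17)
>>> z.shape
(19, 23)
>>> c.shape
(5, 5, 19)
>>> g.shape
(19, 23)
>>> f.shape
(17, 23)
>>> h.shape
(19, 19)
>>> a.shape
(19, 23)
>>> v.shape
(17, 17)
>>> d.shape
(17, 19)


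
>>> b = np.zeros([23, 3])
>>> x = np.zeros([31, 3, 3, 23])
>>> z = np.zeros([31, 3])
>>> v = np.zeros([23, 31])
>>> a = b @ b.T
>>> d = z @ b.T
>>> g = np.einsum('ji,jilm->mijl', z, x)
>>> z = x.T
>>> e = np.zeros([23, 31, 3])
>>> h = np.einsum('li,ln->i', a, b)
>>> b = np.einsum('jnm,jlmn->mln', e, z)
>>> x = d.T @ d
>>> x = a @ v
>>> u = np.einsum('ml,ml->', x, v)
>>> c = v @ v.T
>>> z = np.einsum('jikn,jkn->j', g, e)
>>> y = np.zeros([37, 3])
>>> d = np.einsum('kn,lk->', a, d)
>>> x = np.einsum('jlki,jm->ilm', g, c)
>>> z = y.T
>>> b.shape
(3, 3, 31)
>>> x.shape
(3, 3, 23)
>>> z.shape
(3, 37)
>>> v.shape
(23, 31)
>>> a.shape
(23, 23)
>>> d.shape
()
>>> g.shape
(23, 3, 31, 3)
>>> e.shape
(23, 31, 3)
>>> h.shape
(23,)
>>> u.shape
()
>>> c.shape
(23, 23)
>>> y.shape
(37, 3)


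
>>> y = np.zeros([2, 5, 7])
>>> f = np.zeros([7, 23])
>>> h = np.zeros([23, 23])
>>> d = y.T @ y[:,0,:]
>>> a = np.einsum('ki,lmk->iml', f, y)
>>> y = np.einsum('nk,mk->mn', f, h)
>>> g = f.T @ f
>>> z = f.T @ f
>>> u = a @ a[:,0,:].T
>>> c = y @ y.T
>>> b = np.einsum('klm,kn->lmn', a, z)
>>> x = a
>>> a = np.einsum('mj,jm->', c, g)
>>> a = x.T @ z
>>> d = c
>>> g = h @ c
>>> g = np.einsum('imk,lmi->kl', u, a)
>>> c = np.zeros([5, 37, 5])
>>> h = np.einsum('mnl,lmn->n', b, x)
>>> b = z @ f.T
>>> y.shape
(23, 7)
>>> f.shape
(7, 23)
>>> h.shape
(2,)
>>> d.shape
(23, 23)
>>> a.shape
(2, 5, 23)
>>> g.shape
(23, 2)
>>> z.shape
(23, 23)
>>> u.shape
(23, 5, 23)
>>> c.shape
(5, 37, 5)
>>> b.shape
(23, 7)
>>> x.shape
(23, 5, 2)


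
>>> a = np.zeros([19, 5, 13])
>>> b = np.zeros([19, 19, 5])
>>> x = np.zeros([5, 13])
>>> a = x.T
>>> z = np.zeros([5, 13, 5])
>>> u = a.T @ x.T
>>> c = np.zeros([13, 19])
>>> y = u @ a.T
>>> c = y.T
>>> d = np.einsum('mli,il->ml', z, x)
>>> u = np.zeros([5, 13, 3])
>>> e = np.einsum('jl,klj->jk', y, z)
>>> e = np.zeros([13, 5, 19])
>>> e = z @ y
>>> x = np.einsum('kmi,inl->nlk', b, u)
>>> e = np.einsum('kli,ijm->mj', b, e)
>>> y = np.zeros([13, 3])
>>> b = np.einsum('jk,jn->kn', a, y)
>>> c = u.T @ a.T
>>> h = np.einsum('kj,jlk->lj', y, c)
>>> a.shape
(13, 5)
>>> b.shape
(5, 3)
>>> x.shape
(13, 3, 19)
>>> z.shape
(5, 13, 5)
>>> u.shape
(5, 13, 3)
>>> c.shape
(3, 13, 13)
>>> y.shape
(13, 3)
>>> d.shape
(5, 13)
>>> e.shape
(13, 13)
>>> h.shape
(13, 3)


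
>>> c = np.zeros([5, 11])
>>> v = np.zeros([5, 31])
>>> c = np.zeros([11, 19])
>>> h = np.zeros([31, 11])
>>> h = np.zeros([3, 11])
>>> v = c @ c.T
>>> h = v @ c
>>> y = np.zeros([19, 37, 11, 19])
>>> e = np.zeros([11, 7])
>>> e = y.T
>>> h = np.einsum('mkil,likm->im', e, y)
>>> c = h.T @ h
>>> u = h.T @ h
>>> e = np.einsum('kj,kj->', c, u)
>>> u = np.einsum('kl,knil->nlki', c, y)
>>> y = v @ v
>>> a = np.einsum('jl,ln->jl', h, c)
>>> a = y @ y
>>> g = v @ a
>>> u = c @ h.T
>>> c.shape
(19, 19)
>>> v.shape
(11, 11)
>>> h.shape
(37, 19)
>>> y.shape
(11, 11)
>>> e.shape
()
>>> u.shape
(19, 37)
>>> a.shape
(11, 11)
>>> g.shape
(11, 11)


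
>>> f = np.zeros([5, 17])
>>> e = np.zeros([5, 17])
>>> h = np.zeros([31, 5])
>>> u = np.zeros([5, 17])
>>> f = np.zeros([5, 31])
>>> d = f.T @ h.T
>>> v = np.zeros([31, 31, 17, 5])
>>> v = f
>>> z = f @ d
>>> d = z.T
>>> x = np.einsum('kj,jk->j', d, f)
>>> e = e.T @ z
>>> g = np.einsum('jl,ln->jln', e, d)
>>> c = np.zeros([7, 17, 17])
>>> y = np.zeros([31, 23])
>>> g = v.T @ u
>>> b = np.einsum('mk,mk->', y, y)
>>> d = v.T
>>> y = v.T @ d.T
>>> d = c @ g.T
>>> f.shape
(5, 31)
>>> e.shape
(17, 31)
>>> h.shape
(31, 5)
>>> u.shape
(5, 17)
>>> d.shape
(7, 17, 31)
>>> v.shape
(5, 31)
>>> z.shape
(5, 31)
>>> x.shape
(5,)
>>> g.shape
(31, 17)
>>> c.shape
(7, 17, 17)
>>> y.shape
(31, 31)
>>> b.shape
()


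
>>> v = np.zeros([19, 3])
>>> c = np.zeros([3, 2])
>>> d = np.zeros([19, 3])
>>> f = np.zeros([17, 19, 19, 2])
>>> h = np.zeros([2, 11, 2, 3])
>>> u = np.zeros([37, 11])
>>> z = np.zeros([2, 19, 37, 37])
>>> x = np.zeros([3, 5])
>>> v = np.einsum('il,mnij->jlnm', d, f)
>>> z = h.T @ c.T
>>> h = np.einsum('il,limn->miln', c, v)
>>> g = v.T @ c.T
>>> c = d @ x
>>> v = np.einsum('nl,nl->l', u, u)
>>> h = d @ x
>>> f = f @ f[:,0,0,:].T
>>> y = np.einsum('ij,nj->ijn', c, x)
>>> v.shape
(11,)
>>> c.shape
(19, 5)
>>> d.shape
(19, 3)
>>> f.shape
(17, 19, 19, 17)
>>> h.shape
(19, 5)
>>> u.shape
(37, 11)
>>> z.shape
(3, 2, 11, 3)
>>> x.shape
(3, 5)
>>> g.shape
(17, 19, 3, 3)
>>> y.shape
(19, 5, 3)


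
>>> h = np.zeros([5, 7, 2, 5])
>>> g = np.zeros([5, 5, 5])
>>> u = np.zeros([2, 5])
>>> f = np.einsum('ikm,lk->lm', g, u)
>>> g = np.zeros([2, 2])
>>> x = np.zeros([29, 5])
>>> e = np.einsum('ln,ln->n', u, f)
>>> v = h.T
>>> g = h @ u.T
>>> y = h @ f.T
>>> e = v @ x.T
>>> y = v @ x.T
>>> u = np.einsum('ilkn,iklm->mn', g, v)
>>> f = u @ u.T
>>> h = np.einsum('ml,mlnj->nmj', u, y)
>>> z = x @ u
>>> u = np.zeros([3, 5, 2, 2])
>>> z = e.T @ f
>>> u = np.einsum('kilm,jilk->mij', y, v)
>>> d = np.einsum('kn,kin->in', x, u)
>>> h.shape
(7, 5, 29)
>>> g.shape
(5, 7, 2, 2)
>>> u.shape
(29, 2, 5)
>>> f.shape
(5, 5)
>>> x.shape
(29, 5)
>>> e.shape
(5, 2, 7, 29)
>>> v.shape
(5, 2, 7, 5)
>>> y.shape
(5, 2, 7, 29)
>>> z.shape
(29, 7, 2, 5)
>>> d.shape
(2, 5)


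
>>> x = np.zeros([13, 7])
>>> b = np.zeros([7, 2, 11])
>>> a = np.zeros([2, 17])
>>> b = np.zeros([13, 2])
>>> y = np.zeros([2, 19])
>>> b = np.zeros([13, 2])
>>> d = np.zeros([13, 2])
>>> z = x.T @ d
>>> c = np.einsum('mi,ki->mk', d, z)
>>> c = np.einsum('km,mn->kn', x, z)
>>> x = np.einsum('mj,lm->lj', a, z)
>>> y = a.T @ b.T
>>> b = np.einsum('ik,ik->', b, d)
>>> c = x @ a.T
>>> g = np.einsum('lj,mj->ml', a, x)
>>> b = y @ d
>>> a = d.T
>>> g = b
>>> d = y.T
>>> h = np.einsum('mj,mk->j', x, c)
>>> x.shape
(7, 17)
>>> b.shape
(17, 2)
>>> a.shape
(2, 13)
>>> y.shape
(17, 13)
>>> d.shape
(13, 17)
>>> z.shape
(7, 2)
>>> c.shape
(7, 2)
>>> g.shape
(17, 2)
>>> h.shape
(17,)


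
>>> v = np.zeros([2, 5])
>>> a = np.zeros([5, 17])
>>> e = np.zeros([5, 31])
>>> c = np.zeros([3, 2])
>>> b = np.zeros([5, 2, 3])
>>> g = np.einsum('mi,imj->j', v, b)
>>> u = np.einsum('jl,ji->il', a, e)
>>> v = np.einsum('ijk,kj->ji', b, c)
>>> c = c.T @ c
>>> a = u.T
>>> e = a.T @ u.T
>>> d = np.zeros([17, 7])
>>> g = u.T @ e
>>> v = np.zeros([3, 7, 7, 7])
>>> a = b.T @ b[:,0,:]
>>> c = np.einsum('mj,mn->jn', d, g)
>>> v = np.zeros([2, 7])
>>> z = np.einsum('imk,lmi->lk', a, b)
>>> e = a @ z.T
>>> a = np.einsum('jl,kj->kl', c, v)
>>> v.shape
(2, 7)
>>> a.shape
(2, 31)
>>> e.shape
(3, 2, 5)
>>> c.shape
(7, 31)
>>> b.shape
(5, 2, 3)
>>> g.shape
(17, 31)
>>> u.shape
(31, 17)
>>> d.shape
(17, 7)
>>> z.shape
(5, 3)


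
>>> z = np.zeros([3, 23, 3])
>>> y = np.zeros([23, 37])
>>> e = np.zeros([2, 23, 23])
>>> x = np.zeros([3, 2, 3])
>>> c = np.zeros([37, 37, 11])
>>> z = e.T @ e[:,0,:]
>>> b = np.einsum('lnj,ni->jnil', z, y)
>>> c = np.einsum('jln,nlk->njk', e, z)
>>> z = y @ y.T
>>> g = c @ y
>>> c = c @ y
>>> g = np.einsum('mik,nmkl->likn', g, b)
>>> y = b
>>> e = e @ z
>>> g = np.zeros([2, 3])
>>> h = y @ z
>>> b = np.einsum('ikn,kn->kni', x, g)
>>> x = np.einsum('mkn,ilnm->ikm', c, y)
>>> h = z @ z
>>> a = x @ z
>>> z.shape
(23, 23)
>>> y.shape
(23, 23, 37, 23)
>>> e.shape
(2, 23, 23)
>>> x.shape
(23, 2, 23)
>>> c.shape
(23, 2, 37)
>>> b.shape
(2, 3, 3)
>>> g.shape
(2, 3)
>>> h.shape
(23, 23)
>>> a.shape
(23, 2, 23)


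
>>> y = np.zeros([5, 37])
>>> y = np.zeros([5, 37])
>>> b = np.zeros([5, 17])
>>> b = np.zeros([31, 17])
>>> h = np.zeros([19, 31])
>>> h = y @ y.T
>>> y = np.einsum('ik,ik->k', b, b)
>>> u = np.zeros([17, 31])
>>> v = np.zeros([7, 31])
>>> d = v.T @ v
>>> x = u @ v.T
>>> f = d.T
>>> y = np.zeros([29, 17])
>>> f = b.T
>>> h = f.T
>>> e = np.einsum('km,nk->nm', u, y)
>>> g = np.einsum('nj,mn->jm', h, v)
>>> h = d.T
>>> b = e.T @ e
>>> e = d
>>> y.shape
(29, 17)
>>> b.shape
(31, 31)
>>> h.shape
(31, 31)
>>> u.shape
(17, 31)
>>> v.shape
(7, 31)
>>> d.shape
(31, 31)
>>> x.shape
(17, 7)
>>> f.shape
(17, 31)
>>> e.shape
(31, 31)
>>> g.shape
(17, 7)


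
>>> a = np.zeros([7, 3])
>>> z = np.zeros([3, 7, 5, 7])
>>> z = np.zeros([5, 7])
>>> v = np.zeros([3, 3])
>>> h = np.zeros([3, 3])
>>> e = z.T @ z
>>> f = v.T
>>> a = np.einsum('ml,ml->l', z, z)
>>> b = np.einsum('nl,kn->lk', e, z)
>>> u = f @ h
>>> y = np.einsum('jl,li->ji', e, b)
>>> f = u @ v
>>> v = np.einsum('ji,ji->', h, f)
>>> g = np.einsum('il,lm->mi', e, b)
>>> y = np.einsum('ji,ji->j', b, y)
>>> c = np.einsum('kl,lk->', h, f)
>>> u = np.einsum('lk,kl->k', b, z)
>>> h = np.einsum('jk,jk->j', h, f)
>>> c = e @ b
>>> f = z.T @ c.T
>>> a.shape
(7,)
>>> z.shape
(5, 7)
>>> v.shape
()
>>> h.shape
(3,)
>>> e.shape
(7, 7)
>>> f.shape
(7, 7)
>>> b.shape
(7, 5)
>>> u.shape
(5,)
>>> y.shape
(7,)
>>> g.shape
(5, 7)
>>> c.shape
(7, 5)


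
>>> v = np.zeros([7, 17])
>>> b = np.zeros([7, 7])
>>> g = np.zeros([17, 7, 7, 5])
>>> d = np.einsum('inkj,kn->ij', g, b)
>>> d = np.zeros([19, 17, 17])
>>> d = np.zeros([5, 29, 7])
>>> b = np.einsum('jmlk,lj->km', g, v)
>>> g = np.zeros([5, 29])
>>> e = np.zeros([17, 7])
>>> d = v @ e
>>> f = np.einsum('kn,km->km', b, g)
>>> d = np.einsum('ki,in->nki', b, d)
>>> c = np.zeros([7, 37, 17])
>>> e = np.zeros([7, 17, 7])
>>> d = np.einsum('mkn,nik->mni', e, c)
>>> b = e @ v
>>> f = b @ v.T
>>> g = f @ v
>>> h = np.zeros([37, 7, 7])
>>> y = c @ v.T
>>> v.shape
(7, 17)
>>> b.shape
(7, 17, 17)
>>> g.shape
(7, 17, 17)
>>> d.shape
(7, 7, 37)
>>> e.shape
(7, 17, 7)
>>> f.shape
(7, 17, 7)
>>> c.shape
(7, 37, 17)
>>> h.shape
(37, 7, 7)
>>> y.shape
(7, 37, 7)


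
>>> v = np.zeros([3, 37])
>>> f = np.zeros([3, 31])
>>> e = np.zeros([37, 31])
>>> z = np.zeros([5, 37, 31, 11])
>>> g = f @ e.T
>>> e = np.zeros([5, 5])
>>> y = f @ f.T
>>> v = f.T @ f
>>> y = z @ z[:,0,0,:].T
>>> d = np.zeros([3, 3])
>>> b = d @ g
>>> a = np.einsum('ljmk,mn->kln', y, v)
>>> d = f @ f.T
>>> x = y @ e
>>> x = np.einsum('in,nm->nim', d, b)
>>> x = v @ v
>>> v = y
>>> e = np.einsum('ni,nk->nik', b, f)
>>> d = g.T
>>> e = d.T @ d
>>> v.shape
(5, 37, 31, 5)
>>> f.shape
(3, 31)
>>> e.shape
(3, 3)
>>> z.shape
(5, 37, 31, 11)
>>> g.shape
(3, 37)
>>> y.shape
(5, 37, 31, 5)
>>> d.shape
(37, 3)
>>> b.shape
(3, 37)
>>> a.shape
(5, 5, 31)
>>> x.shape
(31, 31)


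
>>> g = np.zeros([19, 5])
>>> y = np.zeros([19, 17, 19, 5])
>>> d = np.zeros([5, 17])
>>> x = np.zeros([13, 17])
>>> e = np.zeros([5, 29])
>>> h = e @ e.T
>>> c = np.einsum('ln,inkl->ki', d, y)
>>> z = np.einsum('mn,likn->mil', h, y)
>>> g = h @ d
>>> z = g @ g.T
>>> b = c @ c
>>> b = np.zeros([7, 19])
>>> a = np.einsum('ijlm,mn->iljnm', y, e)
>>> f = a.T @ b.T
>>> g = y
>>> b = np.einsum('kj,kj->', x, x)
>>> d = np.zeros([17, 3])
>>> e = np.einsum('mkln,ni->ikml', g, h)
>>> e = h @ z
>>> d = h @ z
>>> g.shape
(19, 17, 19, 5)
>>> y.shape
(19, 17, 19, 5)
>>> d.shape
(5, 5)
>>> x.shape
(13, 17)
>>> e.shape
(5, 5)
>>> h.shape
(5, 5)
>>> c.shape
(19, 19)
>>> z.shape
(5, 5)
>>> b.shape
()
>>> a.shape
(19, 19, 17, 29, 5)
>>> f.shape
(5, 29, 17, 19, 7)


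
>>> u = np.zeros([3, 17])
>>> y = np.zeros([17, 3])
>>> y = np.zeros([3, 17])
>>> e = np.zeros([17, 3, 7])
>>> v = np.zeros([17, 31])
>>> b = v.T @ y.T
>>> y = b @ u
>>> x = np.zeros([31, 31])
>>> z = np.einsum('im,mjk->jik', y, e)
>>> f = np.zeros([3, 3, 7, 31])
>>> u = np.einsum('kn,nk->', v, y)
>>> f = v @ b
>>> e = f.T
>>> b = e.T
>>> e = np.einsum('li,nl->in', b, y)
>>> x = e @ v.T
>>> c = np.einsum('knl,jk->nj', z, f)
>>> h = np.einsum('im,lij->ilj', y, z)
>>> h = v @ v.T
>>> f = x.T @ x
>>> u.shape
()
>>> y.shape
(31, 17)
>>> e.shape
(3, 31)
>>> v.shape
(17, 31)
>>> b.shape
(17, 3)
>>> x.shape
(3, 17)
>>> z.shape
(3, 31, 7)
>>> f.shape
(17, 17)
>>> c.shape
(31, 17)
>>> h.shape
(17, 17)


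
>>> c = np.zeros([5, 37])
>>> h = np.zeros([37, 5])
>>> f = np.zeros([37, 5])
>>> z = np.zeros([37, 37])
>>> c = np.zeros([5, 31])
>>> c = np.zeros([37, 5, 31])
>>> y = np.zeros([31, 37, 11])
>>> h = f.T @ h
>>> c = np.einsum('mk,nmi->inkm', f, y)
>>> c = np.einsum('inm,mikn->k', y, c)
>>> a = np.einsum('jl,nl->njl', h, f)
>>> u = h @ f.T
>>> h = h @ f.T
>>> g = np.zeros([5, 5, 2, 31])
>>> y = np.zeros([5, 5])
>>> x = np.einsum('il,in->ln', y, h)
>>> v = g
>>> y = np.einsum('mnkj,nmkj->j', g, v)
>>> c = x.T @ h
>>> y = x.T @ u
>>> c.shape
(37, 37)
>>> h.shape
(5, 37)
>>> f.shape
(37, 5)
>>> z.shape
(37, 37)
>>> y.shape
(37, 37)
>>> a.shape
(37, 5, 5)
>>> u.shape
(5, 37)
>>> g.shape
(5, 5, 2, 31)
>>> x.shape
(5, 37)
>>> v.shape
(5, 5, 2, 31)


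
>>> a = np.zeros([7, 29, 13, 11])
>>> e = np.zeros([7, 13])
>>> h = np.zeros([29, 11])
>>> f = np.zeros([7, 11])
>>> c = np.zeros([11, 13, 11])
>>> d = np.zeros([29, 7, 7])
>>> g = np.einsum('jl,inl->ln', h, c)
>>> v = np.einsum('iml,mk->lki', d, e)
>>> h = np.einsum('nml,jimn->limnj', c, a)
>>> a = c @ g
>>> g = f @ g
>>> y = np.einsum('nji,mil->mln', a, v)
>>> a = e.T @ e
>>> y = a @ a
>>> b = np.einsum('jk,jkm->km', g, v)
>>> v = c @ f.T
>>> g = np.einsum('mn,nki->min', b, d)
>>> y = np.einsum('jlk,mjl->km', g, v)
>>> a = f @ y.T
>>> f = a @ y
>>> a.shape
(7, 29)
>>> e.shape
(7, 13)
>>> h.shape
(11, 29, 13, 11, 7)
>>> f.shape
(7, 11)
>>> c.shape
(11, 13, 11)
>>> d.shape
(29, 7, 7)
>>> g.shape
(13, 7, 29)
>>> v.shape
(11, 13, 7)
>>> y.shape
(29, 11)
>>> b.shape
(13, 29)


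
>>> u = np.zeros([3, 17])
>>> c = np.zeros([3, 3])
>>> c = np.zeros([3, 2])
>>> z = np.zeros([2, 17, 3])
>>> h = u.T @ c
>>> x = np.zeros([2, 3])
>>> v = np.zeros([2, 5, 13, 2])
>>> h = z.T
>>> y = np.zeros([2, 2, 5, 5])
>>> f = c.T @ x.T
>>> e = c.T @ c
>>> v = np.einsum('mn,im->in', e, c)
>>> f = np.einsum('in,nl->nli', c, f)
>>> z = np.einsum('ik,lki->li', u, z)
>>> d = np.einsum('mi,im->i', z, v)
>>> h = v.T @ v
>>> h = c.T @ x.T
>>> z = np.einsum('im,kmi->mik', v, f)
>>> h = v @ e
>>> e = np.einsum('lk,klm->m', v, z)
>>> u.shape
(3, 17)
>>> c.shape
(3, 2)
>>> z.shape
(2, 3, 2)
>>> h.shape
(3, 2)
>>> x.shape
(2, 3)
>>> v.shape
(3, 2)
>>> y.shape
(2, 2, 5, 5)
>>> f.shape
(2, 2, 3)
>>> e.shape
(2,)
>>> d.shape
(3,)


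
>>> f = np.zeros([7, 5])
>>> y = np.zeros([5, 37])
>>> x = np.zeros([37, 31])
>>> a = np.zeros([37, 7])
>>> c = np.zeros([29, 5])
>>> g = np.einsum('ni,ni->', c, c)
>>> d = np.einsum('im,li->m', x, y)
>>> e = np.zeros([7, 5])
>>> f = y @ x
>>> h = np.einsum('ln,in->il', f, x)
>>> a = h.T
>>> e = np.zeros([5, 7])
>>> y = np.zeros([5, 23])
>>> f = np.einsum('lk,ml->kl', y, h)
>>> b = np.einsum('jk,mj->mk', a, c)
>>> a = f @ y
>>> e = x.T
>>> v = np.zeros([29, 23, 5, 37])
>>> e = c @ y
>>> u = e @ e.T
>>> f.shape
(23, 5)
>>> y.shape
(5, 23)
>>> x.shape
(37, 31)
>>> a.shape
(23, 23)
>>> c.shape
(29, 5)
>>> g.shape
()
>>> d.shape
(31,)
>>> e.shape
(29, 23)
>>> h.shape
(37, 5)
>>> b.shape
(29, 37)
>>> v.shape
(29, 23, 5, 37)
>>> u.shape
(29, 29)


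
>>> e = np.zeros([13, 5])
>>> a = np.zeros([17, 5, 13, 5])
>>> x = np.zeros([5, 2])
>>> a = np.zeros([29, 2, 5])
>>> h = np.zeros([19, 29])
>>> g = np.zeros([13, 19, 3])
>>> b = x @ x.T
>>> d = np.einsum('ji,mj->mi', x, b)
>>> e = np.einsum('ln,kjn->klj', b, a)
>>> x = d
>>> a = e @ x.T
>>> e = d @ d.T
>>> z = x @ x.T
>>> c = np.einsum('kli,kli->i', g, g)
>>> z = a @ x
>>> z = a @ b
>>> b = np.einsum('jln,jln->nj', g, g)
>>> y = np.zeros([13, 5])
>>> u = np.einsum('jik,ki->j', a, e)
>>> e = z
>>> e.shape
(29, 5, 5)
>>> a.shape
(29, 5, 5)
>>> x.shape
(5, 2)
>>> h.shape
(19, 29)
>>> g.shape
(13, 19, 3)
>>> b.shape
(3, 13)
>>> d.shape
(5, 2)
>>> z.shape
(29, 5, 5)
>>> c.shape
(3,)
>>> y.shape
(13, 5)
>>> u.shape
(29,)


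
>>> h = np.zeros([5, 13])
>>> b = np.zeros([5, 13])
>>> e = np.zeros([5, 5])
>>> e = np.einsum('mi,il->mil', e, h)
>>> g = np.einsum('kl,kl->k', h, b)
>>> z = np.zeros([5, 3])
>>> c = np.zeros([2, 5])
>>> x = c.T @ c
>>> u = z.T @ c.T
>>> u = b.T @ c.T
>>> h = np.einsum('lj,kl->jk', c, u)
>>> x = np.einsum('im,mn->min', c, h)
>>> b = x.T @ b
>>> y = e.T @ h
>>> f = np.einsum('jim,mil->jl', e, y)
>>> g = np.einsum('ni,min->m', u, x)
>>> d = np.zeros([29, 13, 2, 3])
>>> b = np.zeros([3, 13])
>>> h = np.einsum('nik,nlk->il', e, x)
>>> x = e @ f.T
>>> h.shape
(5, 2)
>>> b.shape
(3, 13)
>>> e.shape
(5, 5, 13)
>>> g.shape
(5,)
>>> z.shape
(5, 3)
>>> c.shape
(2, 5)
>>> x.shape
(5, 5, 5)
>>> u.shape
(13, 2)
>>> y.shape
(13, 5, 13)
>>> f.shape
(5, 13)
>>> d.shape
(29, 13, 2, 3)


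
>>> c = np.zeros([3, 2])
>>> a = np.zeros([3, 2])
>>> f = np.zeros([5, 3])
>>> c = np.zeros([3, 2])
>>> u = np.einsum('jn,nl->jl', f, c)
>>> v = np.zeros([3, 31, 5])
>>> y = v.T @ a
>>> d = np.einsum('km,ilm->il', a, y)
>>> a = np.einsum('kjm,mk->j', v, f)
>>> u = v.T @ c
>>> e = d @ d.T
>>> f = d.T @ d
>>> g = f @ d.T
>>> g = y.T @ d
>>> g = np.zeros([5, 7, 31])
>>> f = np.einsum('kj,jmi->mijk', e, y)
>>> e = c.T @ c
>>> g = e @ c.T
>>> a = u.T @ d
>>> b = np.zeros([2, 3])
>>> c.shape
(3, 2)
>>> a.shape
(2, 31, 31)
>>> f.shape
(31, 2, 5, 5)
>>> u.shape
(5, 31, 2)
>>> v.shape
(3, 31, 5)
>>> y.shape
(5, 31, 2)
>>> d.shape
(5, 31)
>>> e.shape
(2, 2)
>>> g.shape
(2, 3)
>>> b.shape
(2, 3)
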